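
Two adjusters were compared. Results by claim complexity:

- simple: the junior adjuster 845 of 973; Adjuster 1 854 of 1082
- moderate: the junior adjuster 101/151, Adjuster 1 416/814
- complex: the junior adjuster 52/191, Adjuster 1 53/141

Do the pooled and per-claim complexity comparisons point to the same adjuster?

Simple: the junior adjuster 845/973 = 86.8%, Adjuster 1 854/1082 = 78.9% → the junior adjuster
Moderate: the junior adjuster 101/151 = 66.9%, Adjuster 1 416/814 = 51.1% → the junior adjuster
Complex: the junior adjuster 52/191 = 27.2%, Adjuster 1 53/141 = 37.6% → Adjuster 1
Overall: the junior adjuster 998/1315 = 75.9%, Adjuster 1 1323/2037 = 64.9% → the junior adjuster
Neither sweeps: the junior adjuster wins 2 of 3 groups, Adjuster 1 wins 1. The junior adjuster wins overall but not every group — no Simpson reversal.

No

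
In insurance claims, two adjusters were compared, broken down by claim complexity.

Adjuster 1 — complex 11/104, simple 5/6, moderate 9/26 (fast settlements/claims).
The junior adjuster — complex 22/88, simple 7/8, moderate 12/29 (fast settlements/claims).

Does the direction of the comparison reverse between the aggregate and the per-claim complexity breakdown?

Complex: Adjuster 1 11/104 = 10.6%, the junior adjuster 22/88 = 25.0% → the junior adjuster
Simple: Adjuster 1 5/6 = 83.3%, the junior adjuster 7/8 = 87.5% → the junior adjuster
Moderate: Adjuster 1 9/26 = 34.6%, the junior adjuster 12/29 = 41.4% → the junior adjuster
Overall: Adjuster 1 25/136 = 18.4%, the junior adjuster 41/125 = 32.8% → the junior adjuster
The junior adjuster wins overall and in every claim group — no reversal.

No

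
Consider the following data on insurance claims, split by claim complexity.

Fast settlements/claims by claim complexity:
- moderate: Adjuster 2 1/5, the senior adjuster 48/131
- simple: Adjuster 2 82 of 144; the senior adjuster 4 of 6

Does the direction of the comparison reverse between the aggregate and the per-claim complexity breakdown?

Yes

Moderate: Adjuster 2 1/5 = 20.0%, the senior adjuster 48/131 = 36.6% → the senior adjuster
Simple: Adjuster 2 82/144 = 56.9%, the senior adjuster 4/6 = 66.7% → the senior adjuster
Overall: Adjuster 2 83/149 = 55.7%, the senior adjuster 52/137 = 38.0% → Adjuster 2
The senior adjuster wins each claim group but Adjuster 2 wins overall — the comparison reverses. The senior adjuster's claims skew toward moderate, which has a lower base rate.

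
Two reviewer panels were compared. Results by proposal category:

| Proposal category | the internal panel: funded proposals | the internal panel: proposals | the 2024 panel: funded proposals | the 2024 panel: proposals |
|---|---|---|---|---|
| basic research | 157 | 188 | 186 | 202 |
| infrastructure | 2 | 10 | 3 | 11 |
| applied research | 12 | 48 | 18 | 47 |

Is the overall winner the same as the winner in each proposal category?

Yes

Basic research: the internal panel 157/188 = 83.5%, the 2024 panel 186/202 = 92.1% → the 2024 panel
Infrastructure: the internal panel 2/10 = 20.0%, the 2024 panel 3/11 = 27.3% → the 2024 panel
Applied research: the internal panel 12/48 = 25.0%, the 2024 panel 18/47 = 38.3% → the 2024 panel
Overall: the internal panel 171/246 = 69.5%, the 2024 panel 207/260 = 79.6% → the 2024 panel
The 2024 panel wins overall and in every proposal group — no reversal.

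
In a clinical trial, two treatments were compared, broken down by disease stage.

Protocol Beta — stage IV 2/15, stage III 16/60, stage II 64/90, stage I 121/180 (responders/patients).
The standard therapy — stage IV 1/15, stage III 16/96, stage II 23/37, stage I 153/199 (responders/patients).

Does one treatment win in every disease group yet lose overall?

No

Stage IV: Protocol Beta 2/15 = 13.3%, the standard therapy 1/15 = 6.7% → Protocol Beta
Stage III: Protocol Beta 16/60 = 26.7%, the standard therapy 16/96 = 16.7% → Protocol Beta
Stage II: Protocol Beta 64/90 = 71.1%, the standard therapy 23/37 = 62.2% → Protocol Beta
Stage I: Protocol Beta 121/180 = 67.2%, the standard therapy 153/199 = 76.9% → the standard therapy
Overall: Protocol Beta 203/345 = 58.8%, the standard therapy 193/347 = 55.6% → Protocol Beta
Neither sweeps: Protocol Beta wins 3 of 4 groups, the standard therapy wins 1. Protocol Beta wins overall but not every group — no Simpson reversal.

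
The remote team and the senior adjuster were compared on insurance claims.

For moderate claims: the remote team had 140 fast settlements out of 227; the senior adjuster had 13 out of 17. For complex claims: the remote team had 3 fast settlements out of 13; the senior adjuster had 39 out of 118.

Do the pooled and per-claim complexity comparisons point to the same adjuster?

No

Moderate: the remote team 140/227 = 61.7%, the senior adjuster 13/17 = 76.5% → the senior adjuster
Complex: the remote team 3/13 = 23.1%, the senior adjuster 39/118 = 33.1% → the senior adjuster
Overall: the remote team 143/240 = 59.6%, the senior adjuster 52/135 = 38.5% → the remote team
The senior adjuster wins each claim group but the remote team wins overall — the comparison reverses. The senior adjuster's claims skew toward complex, which has a lower base rate.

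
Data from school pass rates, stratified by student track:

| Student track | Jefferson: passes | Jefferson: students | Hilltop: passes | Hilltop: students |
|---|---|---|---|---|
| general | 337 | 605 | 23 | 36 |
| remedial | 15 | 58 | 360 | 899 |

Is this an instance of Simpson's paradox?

General: Jefferson 337/605 = 55.7%, Hilltop 23/36 = 63.9% → Hilltop
Remedial: Jefferson 15/58 = 25.9%, Hilltop 360/899 = 40.0% → Hilltop
Overall: Jefferson 352/663 = 53.1%, Hilltop 383/935 = 41.0% → Jefferson
Hilltop wins each student group but Jefferson wins overall — the comparison reverses. Hilltop's students skew toward remedial, which has a lower base rate.

Yes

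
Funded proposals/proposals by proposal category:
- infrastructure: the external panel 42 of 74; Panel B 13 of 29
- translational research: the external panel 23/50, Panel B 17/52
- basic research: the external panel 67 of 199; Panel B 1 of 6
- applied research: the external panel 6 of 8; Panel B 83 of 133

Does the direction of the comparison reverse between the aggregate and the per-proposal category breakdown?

Infrastructure: the external panel 42/74 = 56.8%, Panel B 13/29 = 44.8% → the external panel
Translational research: the external panel 23/50 = 46.0%, Panel B 17/52 = 32.7% → the external panel
Basic research: the external panel 67/199 = 33.7%, Panel B 1/6 = 16.7% → the external panel
Applied research: the external panel 6/8 = 75.0%, Panel B 83/133 = 62.4% → the external panel
Overall: the external panel 138/331 = 41.7%, Panel B 114/220 = 51.8% → Panel B
The external panel wins each proposal group but Panel B wins overall — the comparison reverses. The external panel's proposals skew toward basic research, which has a lower base rate.

Yes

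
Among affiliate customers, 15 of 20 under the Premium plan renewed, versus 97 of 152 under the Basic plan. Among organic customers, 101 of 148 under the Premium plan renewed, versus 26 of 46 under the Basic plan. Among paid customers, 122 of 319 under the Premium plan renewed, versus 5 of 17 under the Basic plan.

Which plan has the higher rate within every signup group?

the Premium plan

Affiliate: the Premium plan 15/20 = 75.0%, the Basic plan 97/152 = 63.8% → the Premium plan
Organic: the Premium plan 101/148 = 68.2%, the Basic plan 26/46 = 56.5% → the Premium plan
Paid: the Premium plan 122/319 = 38.2%, the Basic plan 5/17 = 29.4% → the Premium plan
The Premium plan has the higher rate in all 3 groups.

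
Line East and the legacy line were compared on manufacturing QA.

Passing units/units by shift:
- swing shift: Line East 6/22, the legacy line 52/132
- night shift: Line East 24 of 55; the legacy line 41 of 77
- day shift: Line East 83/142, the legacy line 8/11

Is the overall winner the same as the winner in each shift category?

No

Swing shift: Line East 6/22 = 27.3%, the legacy line 52/132 = 39.4% → the legacy line
Night shift: Line East 24/55 = 43.6%, the legacy line 41/77 = 53.2% → the legacy line
Day shift: Line East 83/142 = 58.5%, the legacy line 8/11 = 72.7% → the legacy line
Overall: Line East 113/219 = 51.6%, the legacy line 101/220 = 45.9% → Line East
The legacy line wins each shift group but Line East wins overall — the comparison reverses. The legacy line's units skew toward swing shift, which has a lower base rate.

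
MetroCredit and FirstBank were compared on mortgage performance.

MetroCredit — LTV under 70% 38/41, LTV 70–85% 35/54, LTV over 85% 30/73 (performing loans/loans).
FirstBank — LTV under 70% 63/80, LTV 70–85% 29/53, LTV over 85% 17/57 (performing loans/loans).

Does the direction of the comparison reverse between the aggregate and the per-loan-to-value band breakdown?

LTV under 70%: MetroCredit 38/41 = 92.7%, FirstBank 63/80 = 78.8% → MetroCredit
LTV 70–85%: MetroCredit 35/54 = 64.8%, FirstBank 29/53 = 54.7% → MetroCredit
LTV over 85%: MetroCredit 30/73 = 41.1%, FirstBank 17/57 = 29.8% → MetroCredit
Overall: MetroCredit 103/168 = 61.3%, FirstBank 109/190 = 57.4% → MetroCredit
MetroCredit wins overall and in every loan-to-value group — no reversal.

No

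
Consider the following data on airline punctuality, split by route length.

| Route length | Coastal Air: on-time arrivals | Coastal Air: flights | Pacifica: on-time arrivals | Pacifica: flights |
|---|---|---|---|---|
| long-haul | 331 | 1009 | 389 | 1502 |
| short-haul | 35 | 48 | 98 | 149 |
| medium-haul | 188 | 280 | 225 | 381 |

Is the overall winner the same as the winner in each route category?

Yes

Long-haul: Coastal Air 331/1009 = 32.8%, Pacifica 389/1502 = 25.9% → Coastal Air
Short-haul: Coastal Air 35/48 = 72.9%, Pacifica 98/149 = 65.8% → Coastal Air
Medium-haul: Coastal Air 188/280 = 67.1%, Pacifica 225/381 = 59.1% → Coastal Air
Overall: Coastal Air 554/1337 = 41.4%, Pacifica 712/2032 = 35.0% → Coastal Air
Coastal Air wins overall and in every route group — no reversal.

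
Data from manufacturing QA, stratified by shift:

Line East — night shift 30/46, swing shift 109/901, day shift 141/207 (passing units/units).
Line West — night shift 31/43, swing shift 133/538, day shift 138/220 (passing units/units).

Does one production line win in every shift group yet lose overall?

Night shift: Line East 30/46 = 65.2%, Line West 31/43 = 72.1% → Line West
Swing shift: Line East 109/901 = 12.1%, Line West 133/538 = 24.7% → Line West
Day shift: Line East 141/207 = 68.1%, Line West 138/220 = 62.7% → Line East
Overall: Line East 280/1154 = 24.3%, Line West 302/801 = 37.7% → Line West
Neither sweeps: Line East wins 1 of 3 groups, Line West wins 2. Line West wins overall but not every group — no Simpson reversal.

No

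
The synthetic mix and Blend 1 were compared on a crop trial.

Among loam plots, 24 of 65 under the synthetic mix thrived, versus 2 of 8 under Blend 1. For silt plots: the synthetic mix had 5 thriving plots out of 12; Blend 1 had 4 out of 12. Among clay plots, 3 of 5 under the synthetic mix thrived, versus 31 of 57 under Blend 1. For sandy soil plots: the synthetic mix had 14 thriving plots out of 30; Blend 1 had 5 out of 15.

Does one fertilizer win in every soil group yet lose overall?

Yes

Loam: the synthetic mix 24/65 = 36.9%, Blend 1 2/8 = 25.0% → the synthetic mix
Silt: the synthetic mix 5/12 = 41.7%, Blend 1 4/12 = 33.3% → the synthetic mix
Clay: the synthetic mix 3/5 = 60.0%, Blend 1 31/57 = 54.4% → the synthetic mix
Sandy soil: the synthetic mix 14/30 = 46.7%, Blend 1 5/15 = 33.3% → the synthetic mix
Overall: the synthetic mix 46/112 = 41.1%, Blend 1 42/92 = 45.7% → Blend 1
The synthetic mix wins each soil group but Blend 1 wins overall — the comparison reverses. The synthetic mix's plots skew toward loam, which has a lower base rate.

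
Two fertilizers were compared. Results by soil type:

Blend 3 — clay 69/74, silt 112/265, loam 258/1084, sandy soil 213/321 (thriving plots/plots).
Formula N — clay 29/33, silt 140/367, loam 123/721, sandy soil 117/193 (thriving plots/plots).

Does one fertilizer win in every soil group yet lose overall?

Clay: Blend 3 69/74 = 93.2%, Formula N 29/33 = 87.9% → Blend 3
Silt: Blend 3 112/265 = 42.3%, Formula N 140/367 = 38.1% → Blend 3
Loam: Blend 3 258/1084 = 23.8%, Formula N 123/721 = 17.1% → Blend 3
Sandy soil: Blend 3 213/321 = 66.4%, Formula N 117/193 = 60.6% → Blend 3
Overall: Blend 3 652/1744 = 37.4%, Formula N 409/1314 = 31.1% → Blend 3
Blend 3 wins overall and in every soil group — no reversal.

No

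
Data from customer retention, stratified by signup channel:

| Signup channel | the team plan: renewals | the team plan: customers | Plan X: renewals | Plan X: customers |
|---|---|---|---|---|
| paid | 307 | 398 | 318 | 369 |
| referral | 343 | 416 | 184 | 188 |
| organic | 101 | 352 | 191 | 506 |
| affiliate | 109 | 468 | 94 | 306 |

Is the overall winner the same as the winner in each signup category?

Yes

Paid: the team plan 307/398 = 77.1%, Plan X 318/369 = 86.2% → Plan X
Referral: the team plan 343/416 = 82.5%, Plan X 184/188 = 97.9% → Plan X
Organic: the team plan 101/352 = 28.7%, Plan X 191/506 = 37.7% → Plan X
Affiliate: the team plan 109/468 = 23.3%, Plan X 94/306 = 30.7% → Plan X
Overall: the team plan 860/1634 = 52.6%, Plan X 787/1369 = 57.5% → Plan X
Plan X wins overall and in every signup group — no reversal.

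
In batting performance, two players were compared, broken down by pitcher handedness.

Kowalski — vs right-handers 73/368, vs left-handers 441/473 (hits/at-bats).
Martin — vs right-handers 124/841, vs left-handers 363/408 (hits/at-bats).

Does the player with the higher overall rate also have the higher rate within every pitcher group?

Yes

Vs right-handers: Kowalski 73/368 = 19.8%, Martin 124/841 = 14.7% → Kowalski
Vs left-handers: Kowalski 441/473 = 93.2%, Martin 363/408 = 89.0% → Kowalski
Overall: Kowalski 514/841 = 61.1%, Martin 487/1249 = 39.0% → Kowalski
Kowalski wins overall and in every pitcher group — no reversal.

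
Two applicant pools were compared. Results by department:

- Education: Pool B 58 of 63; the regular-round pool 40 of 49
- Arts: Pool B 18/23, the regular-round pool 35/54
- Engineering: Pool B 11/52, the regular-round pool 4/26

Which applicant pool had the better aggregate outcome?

Education: Pool B 58/63 = 92.1%, the regular-round pool 40/49 = 81.6% → Pool B
Arts: Pool B 18/23 = 78.3%, the regular-round pool 35/54 = 64.8% → Pool B
Engineering: Pool B 11/52 = 21.2%, the regular-round pool 4/26 = 15.4% → Pool B
Overall: Pool B 87/138 = 63.0%, the regular-round pool 79/129 = 61.2% → Pool B

Pool B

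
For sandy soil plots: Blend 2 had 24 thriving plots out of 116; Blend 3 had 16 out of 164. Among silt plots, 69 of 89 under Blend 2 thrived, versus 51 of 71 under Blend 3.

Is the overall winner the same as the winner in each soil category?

Sandy soil: Blend 2 24/116 = 20.7%, Blend 3 16/164 = 9.8% → Blend 2
Silt: Blend 2 69/89 = 77.5%, Blend 3 51/71 = 71.8% → Blend 2
Overall: Blend 2 93/205 = 45.4%, Blend 3 67/235 = 28.5% → Blend 2
Blend 2 wins overall and in every soil group — no reversal.

Yes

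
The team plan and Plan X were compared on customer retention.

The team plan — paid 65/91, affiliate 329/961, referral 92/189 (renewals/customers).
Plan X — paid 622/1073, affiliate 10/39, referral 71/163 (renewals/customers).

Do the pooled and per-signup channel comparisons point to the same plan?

Paid: the team plan 65/91 = 71.4%, Plan X 622/1073 = 58.0% → the team plan
Affiliate: the team plan 329/961 = 34.2%, Plan X 10/39 = 25.6% → the team plan
Referral: the team plan 92/189 = 48.7%, Plan X 71/163 = 43.6% → the team plan
Overall: the team plan 486/1241 = 39.2%, Plan X 703/1275 = 55.1% → Plan X
The team plan wins each signup group but Plan X wins overall — the comparison reverses. The team plan's customers skew toward affiliate, which has a lower base rate.

No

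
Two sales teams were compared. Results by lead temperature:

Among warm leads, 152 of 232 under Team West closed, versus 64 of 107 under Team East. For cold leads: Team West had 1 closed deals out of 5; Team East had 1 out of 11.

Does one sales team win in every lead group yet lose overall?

Warm: Team West 152/232 = 65.5%, Team East 64/107 = 59.8% → Team West
Cold: Team West 1/5 = 20.0%, Team East 1/11 = 9.1% → Team West
Overall: Team West 153/237 = 64.6%, Team East 65/118 = 55.1% → Team West
Team West wins overall and in every lead group — no reversal.

No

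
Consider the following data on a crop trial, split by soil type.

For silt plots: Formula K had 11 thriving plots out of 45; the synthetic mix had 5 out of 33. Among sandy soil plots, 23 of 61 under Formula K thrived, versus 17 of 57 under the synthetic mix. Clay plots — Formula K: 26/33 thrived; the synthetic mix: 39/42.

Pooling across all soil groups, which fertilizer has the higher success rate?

Silt: Formula K 11/45 = 24.4%, the synthetic mix 5/33 = 15.2% → Formula K
Sandy soil: Formula K 23/61 = 37.7%, the synthetic mix 17/57 = 29.8% → Formula K
Clay: Formula K 26/33 = 78.8%, the synthetic mix 39/42 = 92.9% → the synthetic mix
Overall: Formula K 60/139 = 43.2%, the synthetic mix 61/132 = 46.2% → the synthetic mix
(Neither sweeps every soil group, but the synthetic mix has the higher pooled rate.)

the synthetic mix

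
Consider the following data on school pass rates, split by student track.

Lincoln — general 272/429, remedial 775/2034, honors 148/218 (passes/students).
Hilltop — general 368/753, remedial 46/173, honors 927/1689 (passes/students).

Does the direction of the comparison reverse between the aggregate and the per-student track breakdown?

Yes

General: Lincoln 272/429 = 63.4%, Hilltop 368/753 = 48.9% → Lincoln
Remedial: Lincoln 775/2034 = 38.1%, Hilltop 46/173 = 26.6% → Lincoln
Honors: Lincoln 148/218 = 67.9%, Hilltop 927/1689 = 54.9% → Lincoln
Overall: Lincoln 1195/2681 = 44.6%, Hilltop 1341/2615 = 51.3% → Hilltop
Lincoln wins each student group but Hilltop wins overall — the comparison reverses. Lincoln's students skew toward remedial, which has a lower base rate.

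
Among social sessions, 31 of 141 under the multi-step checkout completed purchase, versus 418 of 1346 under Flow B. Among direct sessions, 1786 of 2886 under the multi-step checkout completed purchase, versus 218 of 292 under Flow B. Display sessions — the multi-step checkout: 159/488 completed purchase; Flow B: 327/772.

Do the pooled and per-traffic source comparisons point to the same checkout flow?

No

Social: the multi-step checkout 31/141 = 22.0%, Flow B 418/1346 = 31.1% → Flow B
Direct: the multi-step checkout 1786/2886 = 61.9%, Flow B 218/292 = 74.7% → Flow B
Display: the multi-step checkout 159/488 = 32.6%, Flow B 327/772 = 42.4% → Flow B
Overall: the multi-step checkout 1976/3515 = 56.2%, Flow B 963/2410 = 40.0% → the multi-step checkout
Flow B wins each traffic group but the multi-step checkout wins overall — the comparison reverses. Flow B's sessions skew toward social, which has a lower base rate.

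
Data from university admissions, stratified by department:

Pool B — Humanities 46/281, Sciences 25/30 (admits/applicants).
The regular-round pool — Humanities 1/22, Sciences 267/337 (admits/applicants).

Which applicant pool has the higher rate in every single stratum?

Humanities: Pool B 46/281 = 16.4%, the regular-round pool 1/22 = 4.5% → Pool B
Sciences: Pool B 25/30 = 83.3%, the regular-round pool 267/337 = 79.2% → Pool B
Pool B has the higher rate in both groups.

Pool B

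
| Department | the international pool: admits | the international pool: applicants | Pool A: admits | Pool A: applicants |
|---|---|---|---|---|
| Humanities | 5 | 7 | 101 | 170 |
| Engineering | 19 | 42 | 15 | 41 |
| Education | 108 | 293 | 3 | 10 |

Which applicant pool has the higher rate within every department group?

Humanities: the international pool 5/7 = 71.4%, Pool A 101/170 = 59.4% → the international pool
Engineering: the international pool 19/42 = 45.2%, Pool A 15/41 = 36.6% → the international pool
Education: the international pool 108/293 = 36.9%, Pool A 3/10 = 30.0% → the international pool
The international pool has the higher rate in all 3 groups.

the international pool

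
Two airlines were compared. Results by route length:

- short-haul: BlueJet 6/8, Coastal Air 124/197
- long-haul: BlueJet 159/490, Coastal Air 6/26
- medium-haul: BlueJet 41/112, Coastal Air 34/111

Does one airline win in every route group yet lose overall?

Yes

Short-haul: BlueJet 6/8 = 75.0%, Coastal Air 124/197 = 62.9% → BlueJet
Long-haul: BlueJet 159/490 = 32.4%, Coastal Air 6/26 = 23.1% → BlueJet
Medium-haul: BlueJet 41/112 = 36.6%, Coastal Air 34/111 = 30.6% → BlueJet
Overall: BlueJet 206/610 = 33.8%, Coastal Air 164/334 = 49.1% → Coastal Air
BlueJet wins each route group but Coastal Air wins overall — the comparison reverses. BlueJet's flights skew toward long-haul, which has a lower base rate.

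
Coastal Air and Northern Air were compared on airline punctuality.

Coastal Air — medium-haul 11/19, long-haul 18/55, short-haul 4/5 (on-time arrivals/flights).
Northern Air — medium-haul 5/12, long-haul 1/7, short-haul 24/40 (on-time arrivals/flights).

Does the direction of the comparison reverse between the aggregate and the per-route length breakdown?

Medium-haul: Coastal Air 11/19 = 57.9%, Northern Air 5/12 = 41.7% → Coastal Air
Long-haul: Coastal Air 18/55 = 32.7%, Northern Air 1/7 = 14.3% → Coastal Air
Short-haul: Coastal Air 4/5 = 80.0%, Northern Air 24/40 = 60.0% → Coastal Air
Overall: Coastal Air 33/79 = 41.8%, Northern Air 30/59 = 50.8% → Northern Air
Coastal Air wins each route group but Northern Air wins overall — the comparison reverses. Coastal Air's flights skew toward long-haul, which has a lower base rate.

Yes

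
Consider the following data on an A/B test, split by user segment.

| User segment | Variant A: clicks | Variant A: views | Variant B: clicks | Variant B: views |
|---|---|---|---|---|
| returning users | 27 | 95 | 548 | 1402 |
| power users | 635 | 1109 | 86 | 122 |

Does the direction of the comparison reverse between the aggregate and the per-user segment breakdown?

Yes

Returning users: Variant A 27/95 = 28.4%, Variant B 548/1402 = 39.1% → Variant B
Power users: Variant A 635/1109 = 57.3%, Variant B 86/122 = 70.5% → Variant B
Overall: Variant A 662/1204 = 55.0%, Variant B 634/1524 = 41.6% → Variant A
Variant B wins each user group but Variant A wins overall — the comparison reverses. Variant B's views skew toward returning users, which has a lower base rate.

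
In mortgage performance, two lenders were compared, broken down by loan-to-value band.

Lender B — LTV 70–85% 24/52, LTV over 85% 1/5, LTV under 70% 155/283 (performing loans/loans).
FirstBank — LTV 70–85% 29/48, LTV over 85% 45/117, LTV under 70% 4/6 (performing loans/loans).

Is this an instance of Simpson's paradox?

Yes

LTV 70–85%: Lender B 24/52 = 46.2%, FirstBank 29/48 = 60.4% → FirstBank
LTV over 85%: Lender B 1/5 = 20.0%, FirstBank 45/117 = 38.5% → FirstBank
LTV under 70%: Lender B 155/283 = 54.8%, FirstBank 4/6 = 66.7% → FirstBank
Overall: Lender B 180/340 = 52.9%, FirstBank 78/171 = 45.6% → Lender B
FirstBank wins each loan-to-value group but Lender B wins overall — the comparison reverses. FirstBank's loans skew toward LTV over 85%, which has a lower base rate.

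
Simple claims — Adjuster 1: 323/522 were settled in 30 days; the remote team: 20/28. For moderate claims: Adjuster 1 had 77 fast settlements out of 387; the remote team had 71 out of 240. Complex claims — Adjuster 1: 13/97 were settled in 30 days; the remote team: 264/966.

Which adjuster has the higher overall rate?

Simple: Adjuster 1 323/522 = 61.9%, the remote team 20/28 = 71.4% → the remote team
Moderate: Adjuster 1 77/387 = 19.9%, the remote team 71/240 = 29.6% → the remote team
Complex: Adjuster 1 13/97 = 13.4%, the remote team 264/966 = 27.3% → the remote team
Overall: Adjuster 1 413/1006 = 41.1%, the remote team 355/1234 = 28.8% → Adjuster 1
(The remote team wins every claim group but Adjuster 1 wins overall — the remote team's claims skew toward the low-rate complex group.)

Adjuster 1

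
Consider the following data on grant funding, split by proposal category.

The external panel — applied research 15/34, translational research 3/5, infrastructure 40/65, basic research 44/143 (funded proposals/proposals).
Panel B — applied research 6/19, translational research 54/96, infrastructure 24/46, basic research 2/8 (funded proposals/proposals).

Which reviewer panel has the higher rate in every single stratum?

Applied research: the external panel 15/34 = 44.1%, Panel B 6/19 = 31.6% → the external panel
Translational research: the external panel 3/5 = 60.0%, Panel B 54/96 = 56.2% → the external panel
Infrastructure: the external panel 40/65 = 61.5%, Panel B 24/46 = 52.2% → the external panel
Basic research: the external panel 44/143 = 30.8%, Panel B 2/8 = 25.0% → the external panel
The external panel has the higher rate in all 4 groups.

the external panel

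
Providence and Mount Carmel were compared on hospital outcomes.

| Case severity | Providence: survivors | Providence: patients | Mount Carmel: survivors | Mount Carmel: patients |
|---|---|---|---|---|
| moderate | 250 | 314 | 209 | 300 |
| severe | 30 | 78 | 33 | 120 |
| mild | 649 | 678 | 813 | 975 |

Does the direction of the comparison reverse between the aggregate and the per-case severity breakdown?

Moderate: Providence 250/314 = 79.6%, Mount Carmel 209/300 = 69.7% → Providence
Severe: Providence 30/78 = 38.5%, Mount Carmel 33/120 = 27.5% → Providence
Mild: Providence 649/678 = 95.7%, Mount Carmel 813/975 = 83.4% → Providence
Overall: Providence 929/1070 = 86.8%, Mount Carmel 1055/1395 = 75.6% → Providence
Providence wins overall and in every case group — no reversal.

No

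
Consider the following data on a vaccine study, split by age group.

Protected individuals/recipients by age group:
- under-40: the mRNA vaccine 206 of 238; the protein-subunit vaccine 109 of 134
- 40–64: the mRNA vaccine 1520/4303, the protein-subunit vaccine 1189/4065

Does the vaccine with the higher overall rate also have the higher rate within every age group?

Under-40: the mRNA vaccine 206/238 = 86.6%, the protein-subunit vaccine 109/134 = 81.3% → the mRNA vaccine
40–64: the mRNA vaccine 1520/4303 = 35.3%, the protein-subunit vaccine 1189/4065 = 29.2% → the mRNA vaccine
Overall: the mRNA vaccine 1726/4541 = 38.0%, the protein-subunit vaccine 1298/4199 = 30.9% → the mRNA vaccine
The mRNA vaccine wins overall and in every age group — no reversal.

Yes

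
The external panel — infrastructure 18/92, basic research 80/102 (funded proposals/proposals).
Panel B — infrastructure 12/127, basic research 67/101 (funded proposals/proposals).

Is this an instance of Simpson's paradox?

Infrastructure: the external panel 18/92 = 19.6%, Panel B 12/127 = 9.4% → the external panel
Basic research: the external panel 80/102 = 78.4%, Panel B 67/101 = 66.3% → the external panel
Overall: the external panel 98/194 = 50.5%, Panel B 79/228 = 34.6% → the external panel
The external panel wins overall and in every proposal group — no reversal.

No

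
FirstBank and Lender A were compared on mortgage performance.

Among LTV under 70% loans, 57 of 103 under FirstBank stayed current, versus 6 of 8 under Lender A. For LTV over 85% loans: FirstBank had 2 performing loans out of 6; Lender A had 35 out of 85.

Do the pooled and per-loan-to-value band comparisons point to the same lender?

No

LTV under 70%: FirstBank 57/103 = 55.3%, Lender A 6/8 = 75.0% → Lender A
LTV over 85%: FirstBank 2/6 = 33.3%, Lender A 35/85 = 41.2% → Lender A
Overall: FirstBank 59/109 = 54.1%, Lender A 41/93 = 44.1% → FirstBank
Lender A wins each loan-to-value group but FirstBank wins overall — the comparison reverses. Lender A's loans skew toward LTV over 85%, which has a lower base rate.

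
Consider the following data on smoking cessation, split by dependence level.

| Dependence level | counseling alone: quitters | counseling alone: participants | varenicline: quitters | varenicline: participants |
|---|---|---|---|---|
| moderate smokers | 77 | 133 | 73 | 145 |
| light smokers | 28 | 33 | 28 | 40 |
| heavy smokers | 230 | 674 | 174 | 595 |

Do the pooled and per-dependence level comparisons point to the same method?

Moderate smokers: counseling alone 77/133 = 57.9%, varenicline 73/145 = 50.3% → counseling alone
Light smokers: counseling alone 28/33 = 84.8%, varenicline 28/40 = 70.0% → counseling alone
Heavy smokers: counseling alone 230/674 = 34.1%, varenicline 174/595 = 29.2% → counseling alone
Overall: counseling alone 335/840 = 39.9%, varenicline 275/780 = 35.3% → counseling alone
Counseling alone wins overall and in every dependence group — no reversal.

Yes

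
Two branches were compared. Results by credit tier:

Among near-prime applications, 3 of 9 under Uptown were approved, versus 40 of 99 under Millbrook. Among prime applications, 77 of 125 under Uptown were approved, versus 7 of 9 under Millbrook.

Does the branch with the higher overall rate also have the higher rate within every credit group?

No

Near-prime: Uptown 3/9 = 33.3%, Millbrook 40/99 = 40.4% → Millbrook
Prime: Uptown 77/125 = 61.6%, Millbrook 7/9 = 77.8% → Millbrook
Overall: Uptown 80/134 = 59.7%, Millbrook 47/108 = 43.5% → Uptown
Millbrook wins each credit group but Uptown wins overall — the comparison reverses. Millbrook's applications skew toward near-prime, which has a lower base rate.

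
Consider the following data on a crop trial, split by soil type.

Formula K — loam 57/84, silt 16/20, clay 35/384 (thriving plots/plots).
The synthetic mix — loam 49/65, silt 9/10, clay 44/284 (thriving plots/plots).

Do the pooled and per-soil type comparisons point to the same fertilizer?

Loam: Formula K 57/84 = 67.9%, the synthetic mix 49/65 = 75.4% → the synthetic mix
Silt: Formula K 16/20 = 80.0%, the synthetic mix 9/10 = 90.0% → the synthetic mix
Clay: Formula K 35/384 = 9.1%, the synthetic mix 44/284 = 15.5% → the synthetic mix
Overall: Formula K 108/488 = 22.1%, the synthetic mix 102/359 = 28.4% → the synthetic mix
The synthetic mix wins overall and in every soil group — no reversal.

Yes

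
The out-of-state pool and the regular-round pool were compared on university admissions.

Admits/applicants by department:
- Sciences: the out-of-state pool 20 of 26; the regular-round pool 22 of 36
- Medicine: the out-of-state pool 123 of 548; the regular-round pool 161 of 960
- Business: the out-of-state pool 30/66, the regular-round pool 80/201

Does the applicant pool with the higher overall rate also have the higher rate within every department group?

Yes

Sciences: the out-of-state pool 20/26 = 76.9%, the regular-round pool 22/36 = 61.1% → the out-of-state pool
Medicine: the out-of-state pool 123/548 = 22.4%, the regular-round pool 161/960 = 16.8% → the out-of-state pool
Business: the out-of-state pool 30/66 = 45.5%, the regular-round pool 80/201 = 39.8% → the out-of-state pool
Overall: the out-of-state pool 173/640 = 27.0%, the regular-round pool 263/1197 = 22.0% → the out-of-state pool
The out-of-state pool wins overall and in every department group — no reversal.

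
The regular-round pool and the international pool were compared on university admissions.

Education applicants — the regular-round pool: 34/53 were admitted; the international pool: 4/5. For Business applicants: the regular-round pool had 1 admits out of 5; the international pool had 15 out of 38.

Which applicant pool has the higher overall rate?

Education: the regular-round pool 34/53 = 64.2%, the international pool 4/5 = 80.0% → the international pool
Business: the regular-round pool 1/5 = 20.0%, the international pool 15/38 = 39.5% → the international pool
Overall: the regular-round pool 35/58 = 60.3%, the international pool 19/43 = 44.2% → the regular-round pool
(The international pool wins every department group but the regular-round pool wins overall — the international pool's applicants skew toward the low-rate Business group.)

the regular-round pool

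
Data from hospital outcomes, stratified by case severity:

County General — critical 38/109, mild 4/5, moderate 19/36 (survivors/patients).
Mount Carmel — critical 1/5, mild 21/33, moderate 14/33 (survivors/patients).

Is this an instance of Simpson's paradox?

Critical: County General 38/109 = 34.9%, Mount Carmel 1/5 = 20.0% → County General
Mild: County General 4/5 = 80.0%, Mount Carmel 21/33 = 63.6% → County General
Moderate: County General 19/36 = 52.8%, Mount Carmel 14/33 = 42.4% → County General
Overall: County General 61/150 = 40.7%, Mount Carmel 36/71 = 50.7% → Mount Carmel
County General wins each case group but Mount Carmel wins overall — the comparison reverses. County General's patients skew toward critical, which has a lower base rate.

Yes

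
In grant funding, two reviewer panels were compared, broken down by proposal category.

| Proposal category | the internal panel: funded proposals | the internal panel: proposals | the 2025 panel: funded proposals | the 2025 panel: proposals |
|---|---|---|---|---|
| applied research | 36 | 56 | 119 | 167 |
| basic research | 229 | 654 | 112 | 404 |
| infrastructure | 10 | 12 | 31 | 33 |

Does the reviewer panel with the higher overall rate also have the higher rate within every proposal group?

No

Applied research: the internal panel 36/56 = 64.3%, the 2025 panel 119/167 = 71.3% → the 2025 panel
Basic research: the internal panel 229/654 = 35.0%, the 2025 panel 112/404 = 27.7% → the internal panel
Infrastructure: the internal panel 10/12 = 83.3%, the 2025 panel 31/33 = 93.9% → the 2025 panel
Overall: the internal panel 275/722 = 38.1%, the 2025 panel 262/604 = 43.4% → the 2025 panel
Neither sweeps: the internal panel wins 1 of 3 groups, the 2025 panel wins 2. The 2025 panel wins overall but not every group — no Simpson reversal.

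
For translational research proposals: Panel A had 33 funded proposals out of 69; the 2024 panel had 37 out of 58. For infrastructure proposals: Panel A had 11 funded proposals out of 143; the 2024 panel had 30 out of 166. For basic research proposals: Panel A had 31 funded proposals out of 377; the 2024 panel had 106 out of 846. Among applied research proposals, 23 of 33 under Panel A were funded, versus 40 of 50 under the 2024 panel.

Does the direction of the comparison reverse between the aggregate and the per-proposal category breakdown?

Translational research: Panel A 33/69 = 47.8%, the 2024 panel 37/58 = 63.8% → the 2024 panel
Infrastructure: Panel A 11/143 = 7.7%, the 2024 panel 30/166 = 18.1% → the 2024 panel
Basic research: Panel A 31/377 = 8.2%, the 2024 panel 106/846 = 12.5% → the 2024 panel
Applied research: Panel A 23/33 = 69.7%, the 2024 panel 40/50 = 80.0% → the 2024 panel
Overall: Panel A 98/622 = 15.8%, the 2024 panel 213/1120 = 19.0% → the 2024 panel
The 2024 panel wins overall and in every proposal group — no reversal.

No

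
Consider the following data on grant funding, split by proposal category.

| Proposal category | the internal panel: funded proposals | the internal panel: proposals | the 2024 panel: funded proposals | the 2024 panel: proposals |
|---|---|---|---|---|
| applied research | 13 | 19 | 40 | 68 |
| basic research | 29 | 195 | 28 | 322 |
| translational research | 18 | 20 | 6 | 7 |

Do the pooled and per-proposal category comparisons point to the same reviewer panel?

Applied research: the internal panel 13/19 = 68.4%, the 2024 panel 40/68 = 58.8% → the internal panel
Basic research: the internal panel 29/195 = 14.9%, the 2024 panel 28/322 = 8.7% → the internal panel
Translational research: the internal panel 18/20 = 90.0%, the 2024 panel 6/7 = 85.7% → the internal panel
Overall: the internal panel 60/234 = 25.6%, the 2024 panel 74/397 = 18.6% → the internal panel
The internal panel wins overall and in every proposal group — no reversal.

Yes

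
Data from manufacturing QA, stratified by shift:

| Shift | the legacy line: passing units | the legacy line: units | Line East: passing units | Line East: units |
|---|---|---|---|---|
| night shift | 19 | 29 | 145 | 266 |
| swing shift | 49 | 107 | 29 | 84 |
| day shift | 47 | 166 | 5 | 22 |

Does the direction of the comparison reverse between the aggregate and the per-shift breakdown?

Night shift: the legacy line 19/29 = 65.5%, Line East 145/266 = 54.5% → the legacy line
Swing shift: the legacy line 49/107 = 45.8%, Line East 29/84 = 34.5% → the legacy line
Day shift: the legacy line 47/166 = 28.3%, Line East 5/22 = 22.7% → the legacy line
Overall: the legacy line 115/302 = 38.1%, Line East 179/372 = 48.1% → Line East
The legacy line wins each shift group but Line East wins overall — the comparison reverses. The legacy line's units skew toward day shift, which has a lower base rate.

Yes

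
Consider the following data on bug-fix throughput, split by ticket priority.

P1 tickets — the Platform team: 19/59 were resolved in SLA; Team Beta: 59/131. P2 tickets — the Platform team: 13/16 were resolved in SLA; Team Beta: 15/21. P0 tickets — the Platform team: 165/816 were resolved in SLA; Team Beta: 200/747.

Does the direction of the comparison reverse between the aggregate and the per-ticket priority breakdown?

No

P1: the Platform team 19/59 = 32.2%, Team Beta 59/131 = 45.0% → Team Beta
P2: the Platform team 13/16 = 81.2%, Team Beta 15/21 = 71.4% → the Platform team
P0: the Platform team 165/816 = 20.2%, Team Beta 200/747 = 26.8% → Team Beta
Overall: the Platform team 197/891 = 22.1%, Team Beta 274/899 = 30.5% → Team Beta
Neither sweeps: the Platform team wins 1 of 3 groups, Team Beta wins 2. Team Beta wins overall but not every group — no Simpson reversal.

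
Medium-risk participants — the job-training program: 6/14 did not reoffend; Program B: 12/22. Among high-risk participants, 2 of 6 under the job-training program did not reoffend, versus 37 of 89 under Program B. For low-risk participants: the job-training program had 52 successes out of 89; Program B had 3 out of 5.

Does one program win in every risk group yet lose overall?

Medium-risk: the job-training program 6/14 = 42.9%, Program B 12/22 = 54.5% → Program B
High-risk: the job-training program 2/6 = 33.3%, Program B 37/89 = 41.6% → Program B
Low-risk: the job-training program 52/89 = 58.4%, Program B 3/5 = 60.0% → Program B
Overall: the job-training program 60/109 = 55.0%, Program B 52/116 = 44.8% → the job-training program
Program B wins each risk group but the job-training program wins overall — the comparison reverses. Program B's participants skew toward high-risk, which has a lower base rate.

Yes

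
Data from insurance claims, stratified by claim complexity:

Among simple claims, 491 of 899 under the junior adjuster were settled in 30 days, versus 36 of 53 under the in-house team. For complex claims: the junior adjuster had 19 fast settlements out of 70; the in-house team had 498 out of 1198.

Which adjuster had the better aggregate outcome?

Simple: the junior adjuster 491/899 = 54.6%, the in-house team 36/53 = 67.9% → the in-house team
Complex: the junior adjuster 19/70 = 27.1%, the in-house team 498/1198 = 41.6% → the in-house team
Overall: the junior adjuster 510/969 = 52.6%, the in-house team 534/1251 = 42.7% → the junior adjuster
(The in-house team wins every claim group but the junior adjuster wins overall — the in-house team's claims skew toward the low-rate complex group.)

the junior adjuster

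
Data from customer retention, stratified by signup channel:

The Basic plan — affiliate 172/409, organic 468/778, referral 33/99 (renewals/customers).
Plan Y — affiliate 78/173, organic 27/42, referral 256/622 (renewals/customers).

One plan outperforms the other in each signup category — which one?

Affiliate: the Basic plan 172/409 = 42.1%, Plan Y 78/173 = 45.1% → Plan Y
Organic: the Basic plan 468/778 = 60.2%, Plan Y 27/42 = 64.3% → Plan Y
Referral: the Basic plan 33/99 = 33.3%, Plan Y 256/622 = 41.2% → Plan Y
Plan Y has the higher rate in all 3 groups.

Plan Y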